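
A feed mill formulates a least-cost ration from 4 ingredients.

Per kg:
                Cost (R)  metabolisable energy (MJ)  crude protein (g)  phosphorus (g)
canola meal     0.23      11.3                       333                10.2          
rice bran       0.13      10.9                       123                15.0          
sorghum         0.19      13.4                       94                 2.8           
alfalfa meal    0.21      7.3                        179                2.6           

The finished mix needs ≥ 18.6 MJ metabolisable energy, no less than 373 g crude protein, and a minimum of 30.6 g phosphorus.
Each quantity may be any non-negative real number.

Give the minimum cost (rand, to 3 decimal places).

R0.335

Set it up as a linear program. Let x1 = kg of canola meal, x2 = kg of rice bran, x3 = kg of sorghum, x4 = kg of alfalfa meal.
min 0.23x1 + 0.13x2 + 0.19x3 + 0.21x4 s.t.:
  11.3x1 + 10.9x2 + 13.4x3 + 7.3x4 ≥ 18.6   (metabolisable energy)
  333x1 + 123x2 + 94x3 + 179x4 ≥ 373   (crude protein)
  10.2x1 + 15x2 + 2.8x3 + 2.6x4 ≥ 30.6   (phosphorus)
  x1, x2, x3, x4 ≥ 0.
The optimal basis is {canola meal, rice bran}; sorghum, alfalfa meal drop out. The crude protein and phosphorus requirements are met with equality.
Solving gives x1 = 0.4896, x2 = 1.707.
Cost = 0.23·0.4896 + 0.13·1.707 = 0.33452.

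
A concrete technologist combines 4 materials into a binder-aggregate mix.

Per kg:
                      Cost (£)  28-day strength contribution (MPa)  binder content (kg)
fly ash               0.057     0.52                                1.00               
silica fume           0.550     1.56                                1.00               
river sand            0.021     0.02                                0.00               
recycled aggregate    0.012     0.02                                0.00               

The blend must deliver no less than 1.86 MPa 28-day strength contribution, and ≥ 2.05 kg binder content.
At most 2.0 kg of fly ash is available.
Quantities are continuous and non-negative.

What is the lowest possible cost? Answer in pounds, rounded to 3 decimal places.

Let x1 = kg of fly ash, x2 = kg of silica fume, x3 = kg of river sand, x4 = kg of recycled aggregate.
Minimise 0.057x1 + 0.55x2 + 0.021x3 + 0.012x4 subject to:
  0.52x1 + 1.56x2 + 0.02x3 + 0.02x4 ≥ 1.86   (28-day strength contribution)
  1x1 + 1x2 ≥ 2.05   (binder content)
  x1 ≤ 2
  x1, x2, x3, x4 ≥ 0.
The cheapest feasible vertex uses only fly ash, silica fume; river sand, recycled aggregate are not used. Binding constraints: 28-day strength contribution and the fly ash cap.
So fly ash = 2 kg, silica fume = 0.5256 kg.
Total cost: 0.057·2 + 0.55·0.5256 = 0.40308.

£0.403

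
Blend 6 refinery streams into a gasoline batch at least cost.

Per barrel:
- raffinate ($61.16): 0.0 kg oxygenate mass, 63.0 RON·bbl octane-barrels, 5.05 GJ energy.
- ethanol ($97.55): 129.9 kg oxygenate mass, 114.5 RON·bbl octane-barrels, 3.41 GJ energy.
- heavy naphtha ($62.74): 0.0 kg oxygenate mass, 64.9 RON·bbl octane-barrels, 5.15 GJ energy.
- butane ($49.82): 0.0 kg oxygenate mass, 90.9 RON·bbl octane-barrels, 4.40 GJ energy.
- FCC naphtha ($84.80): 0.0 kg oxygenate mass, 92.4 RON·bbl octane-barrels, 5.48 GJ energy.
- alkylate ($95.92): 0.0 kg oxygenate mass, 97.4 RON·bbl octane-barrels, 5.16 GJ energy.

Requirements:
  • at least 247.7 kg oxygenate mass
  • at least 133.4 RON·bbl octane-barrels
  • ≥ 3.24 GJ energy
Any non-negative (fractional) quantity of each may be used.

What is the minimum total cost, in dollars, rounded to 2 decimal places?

Let x1 = barrels of raffinate, x2 = barrels of ethanol, x3 = barrels of heavy naphtha, x4 = barrels of butane, x5 = barrels of FCC naphtha, x6 = barrels of alkylate.
min 61.16x1 + 97.55x2 + 62.74x3 + 49.82x4 + 84.8x5 + 95.92x6 subject to:
  129.9x2 ≥ 247.7   (oxygenate mass)
  63x1 + 114.5x2 + 64.9x3 + 90.9x4 + 92.4x5 + 97.4x6 ≥ 133.4   (octane-barrels)
  5.05x1 + 3.41x2 + 5.15x3 + 4.4x4 + 5.48x5 + 5.16x6 ≥ 3.24   (energy)
  x1, x2, x3, x4, x5, x6 ≥ 0.
The optimal basis is {ethanol}; raffinate, heavy naphtha, butane, FCC naphtha, alkylate drop out. There the oxygenate mass constraint is tight.
That vertex is x2 = 1.90685.
Cost = 97.55·1.90685 = 186.0132.

$186.01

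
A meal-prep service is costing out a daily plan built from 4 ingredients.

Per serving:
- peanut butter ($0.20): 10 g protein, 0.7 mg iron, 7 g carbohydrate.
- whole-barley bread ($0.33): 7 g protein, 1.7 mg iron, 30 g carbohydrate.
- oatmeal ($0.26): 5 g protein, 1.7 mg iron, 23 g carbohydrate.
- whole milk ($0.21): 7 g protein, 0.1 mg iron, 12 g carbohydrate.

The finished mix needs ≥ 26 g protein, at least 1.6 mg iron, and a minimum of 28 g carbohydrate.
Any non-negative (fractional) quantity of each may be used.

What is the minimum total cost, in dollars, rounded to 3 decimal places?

Let x1 = servings of peanut butter, x2 = servings of whole-barley bread, x3 = servings of oatmeal, x4 = servings of whole milk.
min 0.2x1 + 0.33x2 + 0.26x3 + 0.21x4 with:
  10x1 + 7x2 + 5x3 + 7x4 ≥ 26   (protein)
  0.7x1 + 1.7x2 + 1.7x3 + 0.1x4 ≥ 1.6   (iron)
  7x1 + 30x2 + 23x3 + 12x4 ≥ 28   (carbohydrate)
  x1, x2, x3, x4 ≥ 0.
At the optimum only peanut butter, whole-barley bread are positive (oatmeal, whole milk = 0). The protein and carbohydrate requirements are met with equality.
That vertex is x1 = 2.327, x2 = 0.3904.
Hence cost = 0.2·2.327 + 0.33·0.3904 = $0.59423.

$0.594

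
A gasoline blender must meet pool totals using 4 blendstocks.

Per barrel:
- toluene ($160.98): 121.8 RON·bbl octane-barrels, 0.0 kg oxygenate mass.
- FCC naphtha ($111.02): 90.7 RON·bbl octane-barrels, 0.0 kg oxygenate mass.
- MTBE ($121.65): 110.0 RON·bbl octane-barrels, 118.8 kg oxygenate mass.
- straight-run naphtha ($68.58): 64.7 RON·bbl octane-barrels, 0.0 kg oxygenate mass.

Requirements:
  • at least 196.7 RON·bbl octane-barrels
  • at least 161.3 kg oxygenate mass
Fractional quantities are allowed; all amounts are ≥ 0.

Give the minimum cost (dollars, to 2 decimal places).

Set it up as a linear program. Let x1 = barrels of toluene, x2 = barrels of FCC naphtha, x3 = barrels of MTBE, x4 = barrels of straight-run naphtha.
min 160.98x1 + 111.02x2 + 121.65x3 + 68.58x4 with:
  121.8x1 + 90.7x2 + 110x3 + 64.7x4 ≥ 196.7   (octane-barrels)
  118.8x3 ≥ 161.3   (oxygenate mass)
  x1, x2, x3, x4 ≥ 0.
The optimal basis is {MTBE, straight-run naphtha}; toluene, FCC naphtha drop out. There the octane-barrels and oxygenate mass constraints are tight.
Solving gives x3 = 1.35774, x4 = 0.731811.
Total cost: 121.65·1.35774 + 68.58·0.731811 = 215.3567.

$215.36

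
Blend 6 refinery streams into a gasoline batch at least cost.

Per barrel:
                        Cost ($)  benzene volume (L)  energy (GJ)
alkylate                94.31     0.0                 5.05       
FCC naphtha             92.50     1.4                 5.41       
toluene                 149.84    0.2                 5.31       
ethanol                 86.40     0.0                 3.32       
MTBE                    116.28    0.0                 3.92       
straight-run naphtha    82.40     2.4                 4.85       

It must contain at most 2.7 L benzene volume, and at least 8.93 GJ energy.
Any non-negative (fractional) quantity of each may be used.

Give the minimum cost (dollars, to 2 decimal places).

Set it up as a linear program. Let x1 = barrels of alkylate, x2 = barrels of FCC naphtha, x3 = barrels of toluene, x4 = barrels of ethanol, x5 = barrels of MTBE, x6 = barrels of straight-run naphtha.
Minimize 94.31x1 + 92.5x2 + 149.84x3 + 86.4x4 + 116.28x5 + 82.4x6 with:
  1.4x2 + 0.2x3 + 2.4x6 ≤ 2.7   (benzene volume)
  5.05x1 + 5.41x2 + 5.31x3 + 3.32x4 + 3.92x5 + 4.85x6 ≥ 8.93   (energy)
  x1, x2, x3, x4, x5, x6 ≥ 0.
The minimum-cost mix takes nothing from alkylate, toluene, ethanol, MTBE — only FCC naphtha, straight-run naphtha. Binding constraints: benzene volume and energy.
Optimal quantities: FCC naphtha = 1.346 barrels, straight-run naphtha = 0.33985 barrels.
Cost = 92.5·1.346 + 82.4·0.33985 = 152.5086.

$152.51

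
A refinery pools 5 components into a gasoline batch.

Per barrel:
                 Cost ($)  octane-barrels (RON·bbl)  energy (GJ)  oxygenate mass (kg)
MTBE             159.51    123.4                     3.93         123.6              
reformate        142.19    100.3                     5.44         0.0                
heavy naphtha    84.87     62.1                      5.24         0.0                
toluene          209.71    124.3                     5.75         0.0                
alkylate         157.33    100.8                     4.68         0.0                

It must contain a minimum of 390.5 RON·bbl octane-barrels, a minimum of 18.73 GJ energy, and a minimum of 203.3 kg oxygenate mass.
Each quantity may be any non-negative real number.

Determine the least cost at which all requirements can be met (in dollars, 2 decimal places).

This is a linear program. Let x1 = barrels of MTBE, x2 = barrels of reformate, x3 = barrels of heavy naphtha, x4 = barrels of toluene, x5 = barrels of alkylate.
Minimize 159.51x1 + 142.19x2 + 84.87x3 + 209.71x4 + 157.33x5 subject to:
  123.4x1 + 100.3x2 + 62.1x3 + 124.3x4 + 100.8x5 ≥ 390.5   (octane-barrels)
  3.93x1 + 5.44x2 + 5.24x3 + 5.75x4 + 4.68x5 ≥ 18.73   (energy)
  123.6x1 ≥ 203.3   (oxygenate mass)
  x1, x2, x3, x4, x5 ≥ 0.
At the optimum only MTBE, heavy naphtha are positive (reformate, toluene, alkylate = 0). There the octane-barrels and energy constraints are tight.
Optimal quantities: MTBE = 2.19366 barrels, heavy naphtha = 1.92918 barrels.
Total cost: 159.51·2.19366 + 84.87·1.92918 = 513.6402.

$513.64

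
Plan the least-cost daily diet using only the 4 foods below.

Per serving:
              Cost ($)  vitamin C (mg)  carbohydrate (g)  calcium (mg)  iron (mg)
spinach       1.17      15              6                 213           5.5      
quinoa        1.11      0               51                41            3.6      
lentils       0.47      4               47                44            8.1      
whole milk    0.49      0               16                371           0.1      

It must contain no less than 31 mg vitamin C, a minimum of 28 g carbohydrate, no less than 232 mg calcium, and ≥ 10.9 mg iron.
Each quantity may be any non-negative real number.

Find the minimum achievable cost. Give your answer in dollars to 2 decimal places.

$2.47

Let x1 = servings of spinach, x2 = servings of quinoa, x3 = servings of lentils, x4 = servings of whole milk.
Minimize 1.17x1 + 1.11x2 + 0.47x3 + 0.49x4 subject to:
  15x1 + 4x3 ≥ 31   (vitamin C)
  6x1 + 51x2 + 47x3 + 16x4 ≥ 28   (carbohydrate)
  213x1 + 41x2 + 44x3 + 371x4 ≥ 232   (calcium)
  5.5x1 + 3.6x2 + 8.1x3 + 0.1x4 ≥ 10.9   (iron)
  x1, x2, x3, x4 ≥ 0.
At the optimum only spinach, lentils are positive (quinoa, whole milk = 0). The vitamin C and carbohydrate requirements are met with equality.
That vertex is x1 = 1.975, x3 = 0.3436.
Total cost: 1.17·1.975 + 0.47·0.3436 = 2.4722.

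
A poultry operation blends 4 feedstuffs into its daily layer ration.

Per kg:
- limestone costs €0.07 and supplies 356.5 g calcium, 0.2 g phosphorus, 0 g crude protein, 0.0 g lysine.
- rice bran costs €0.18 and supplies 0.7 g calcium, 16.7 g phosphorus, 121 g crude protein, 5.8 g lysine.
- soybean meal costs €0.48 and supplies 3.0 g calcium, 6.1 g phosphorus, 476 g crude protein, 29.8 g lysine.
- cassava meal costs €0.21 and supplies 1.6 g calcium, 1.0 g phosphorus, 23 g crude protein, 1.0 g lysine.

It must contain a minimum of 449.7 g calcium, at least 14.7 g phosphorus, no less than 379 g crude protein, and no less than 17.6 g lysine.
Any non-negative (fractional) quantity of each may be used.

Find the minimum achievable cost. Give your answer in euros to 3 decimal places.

€0.507

Let x1 = kg of limestone, x2 = kg of rice bran, x3 = kg of soybean meal, x4 = kg of cassava meal.
Minimize 0.07x1 + 0.18x2 + 0.48x3 + 0.21x4 subject to:
  356.5x1 + 0.7x2 + 3x3 + 1.6x4 ≥ 449.7   (calcium)
  0.2x1 + 16.7x2 + 6.1x3 + 1x4 ≥ 14.7   (phosphorus)
  121x2 + 476x3 + 23x4 ≥ 379   (crude protein)
  5.8x2 + 29.8x3 + 1x4 ≥ 17.6   (lysine)
  x1, x2, x3, x4 ≥ 0.
The optimal basis is {limestone, rice bran, soybean meal}; cassava meal drops out. Binding constraints: calcium, phosphorus, crude protein.
That vertex is x1 = 1.255, x2 = 0.6332, x3 = 0.6353.
Objective = 0.07·1.255 + 0.18·0.6332 + 0.48·0.6353 = 0.50677.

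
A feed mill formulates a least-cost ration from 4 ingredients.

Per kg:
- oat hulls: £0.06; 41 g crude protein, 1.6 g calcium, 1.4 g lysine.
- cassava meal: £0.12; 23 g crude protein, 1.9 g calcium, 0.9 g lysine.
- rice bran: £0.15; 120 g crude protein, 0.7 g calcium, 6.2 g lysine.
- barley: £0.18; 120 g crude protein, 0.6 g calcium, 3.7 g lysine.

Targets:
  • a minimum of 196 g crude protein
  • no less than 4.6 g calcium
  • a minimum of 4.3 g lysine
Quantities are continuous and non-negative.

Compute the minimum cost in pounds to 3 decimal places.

£0.267

Set it up as a linear program. Let x1 = kg of oat hulls, x2 = kg of cassava meal, x3 = kg of rice bran, x4 = kg of barley.
Minimize 0.06x1 + 0.12x2 + 0.15x3 + 0.18x4 with:
  41x1 + 23x2 + 120x3 + 120x4 ≥ 196   (crude protein)
  1.6x1 + 1.9x2 + 0.7x3 + 0.6x4 ≥ 4.6   (calcium)
  1.4x1 + 0.9x2 + 6.2x3 + 3.7x4 ≥ 4.3   (lysine)
  x1, x2, x3, x4 ≥ 0.
The optimal basis is {oat hulls, rice bran}; cassava meal, barley drop out. The crude protein and calcium requirements are met with equality.
That vertex is x1 = 2.54, x3 = 0.7655.
Objective = 0.06·2.54 + 0.15·0.7655 = 0.26723.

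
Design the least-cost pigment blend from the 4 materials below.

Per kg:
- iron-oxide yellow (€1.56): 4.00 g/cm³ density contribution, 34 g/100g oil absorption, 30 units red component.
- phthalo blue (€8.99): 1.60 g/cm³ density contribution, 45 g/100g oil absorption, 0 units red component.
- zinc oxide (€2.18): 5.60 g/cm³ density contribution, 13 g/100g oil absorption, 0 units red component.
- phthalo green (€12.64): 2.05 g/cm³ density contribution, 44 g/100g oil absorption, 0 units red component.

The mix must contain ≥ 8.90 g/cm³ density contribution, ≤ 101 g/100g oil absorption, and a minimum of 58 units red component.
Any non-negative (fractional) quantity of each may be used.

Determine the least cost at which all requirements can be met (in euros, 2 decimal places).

€3.47

Set it up as a linear program. Let x1 = kg of iron-oxide yellow, x2 = kg of phthalo blue, x3 = kg of zinc oxide, x4 = kg of phthalo green.
min 1.56x1 + 8.99x2 + 2.18x3 + 12.64x4 with:
  4x1 + 1.6x2 + 5.6x3 + 2.05x4 ≥ 8.9   (density contribution)
  34x1 + 45x2 + 13x3 + 44x4 ≤ 101   (oil absorption)
  30x1 ≥ 58   (red component)
  x1, x2, x3, x4 ≥ 0.
At the optimum only iron-oxide yellow, zinc oxide are positive (phthalo blue, phthalo green = 0). Binding constraints: density contribution and red component.
Optimal quantities: iron-oxide yellow = 1.933 kg, zinc oxide = 0.2083 kg.
Objective = 1.56·1.933 + 2.18·0.2083 = 3.4696.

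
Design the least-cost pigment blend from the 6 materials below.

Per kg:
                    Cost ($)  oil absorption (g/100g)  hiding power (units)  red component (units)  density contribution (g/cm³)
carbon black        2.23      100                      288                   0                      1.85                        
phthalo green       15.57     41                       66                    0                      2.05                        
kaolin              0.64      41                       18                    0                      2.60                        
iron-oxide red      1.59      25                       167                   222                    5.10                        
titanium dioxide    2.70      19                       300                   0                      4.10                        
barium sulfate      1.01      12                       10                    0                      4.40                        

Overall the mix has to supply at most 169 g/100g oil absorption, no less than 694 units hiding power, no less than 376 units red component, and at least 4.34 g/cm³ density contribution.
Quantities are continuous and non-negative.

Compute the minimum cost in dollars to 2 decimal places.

$5.95

Let x1 = kg of carbon black, x2 = kg of phthalo green, x3 = kg of kaolin, x4 = kg of iron-oxide red, x5 = kg of titanium dioxide, x6 = kg of barium sulfate.
min 2.23x1 + 15.57x2 + 0.64x3 + 1.59x4 + 2.7x5 + 1.01x6 s.t.:
  100x1 + 41x2 + 41x3 + 25x4 + 19x5 + 12x6 ≤ 169   (oil absorption)
  288x1 + 66x2 + 18x3 + 167x4 + 300x5 + 10x6 ≥ 694   (hiding power)
  222x4 ≥ 376   (red component)
  1.85x1 + 2.05x2 + 2.6x3 + 5.1x4 + 4.1x5 + 4.4x6 ≥ 4.34   (density contribution)
  x1, x2, x3, x4, x5, x6 ≥ 0.
The minimum-cost mix takes nothing from phthalo green, kaolin, barium sulfate — only carbon black, iron-oxide red, titanium dioxide. The oil absorption, hiding power, red component requirements are met with equality.
Optimal quantities: carbon black = 1.231 kg, iron-oxide red = 1.694 kg, titanium dioxide = 0.1891 kg.
Cost = 2.23·1.231 + 1.59·1.694 + 2.7·0.1891 = 5.9492.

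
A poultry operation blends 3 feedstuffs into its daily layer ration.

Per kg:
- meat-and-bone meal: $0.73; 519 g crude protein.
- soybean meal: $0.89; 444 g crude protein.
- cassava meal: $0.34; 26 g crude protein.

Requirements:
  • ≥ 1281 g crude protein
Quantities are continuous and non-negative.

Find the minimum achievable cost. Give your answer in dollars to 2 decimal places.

Treat it as an LP. Let x1 = kg of meat-and-bone meal, x2 = kg of soybean meal, x3 = kg of cassava meal.
Minimize 0.73x1 + 0.89x2 + 0.34x3 with:
  519x1 + 444x2 + 26x3 ≥ 1281   (crude protein)
  x1, x2, x3 ≥ 0.
At the optimum only meat-and-bone meal is positive (soybean meal, cassava meal = 0). There the crude protein constraint is tight.
Solving gives x1 = 2.468.
Hence cost = 0.73·2.468 = $1.8016.

$1.80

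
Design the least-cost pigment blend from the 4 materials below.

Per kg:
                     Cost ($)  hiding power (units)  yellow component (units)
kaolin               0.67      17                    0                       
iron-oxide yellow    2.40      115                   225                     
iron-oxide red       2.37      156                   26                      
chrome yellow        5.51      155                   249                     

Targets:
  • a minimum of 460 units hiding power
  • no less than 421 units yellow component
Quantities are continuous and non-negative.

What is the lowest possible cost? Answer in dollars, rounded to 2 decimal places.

$8.08

Let x1 = kg of kaolin, x2 = kg of iron-oxide yellow, x3 = kg of iron-oxide red, x4 = kg of chrome yellow.
Minimize 0.67x1 + 2.4x2 + 2.37x3 + 5.51x4 s.t.:
  17x1 + 115x2 + 156x3 + 155x4 ≥ 460   (hiding power)
  225x2 + 26x3 + 249x4 ≥ 421   (yellow component)
  x1, x2, x3, x4 ≥ 0.
The optimal basis is {iron-oxide yellow, iron-oxide red}; kaolin, chrome yellow drop out. The hiding power and yellow component requirements are met with equality.
Optimal quantities: iron-oxide yellow = 1.673 kg, iron-oxide red = 1.716 kg.
Cost = 2.4·1.673 + 2.37·1.716 = 8.0821.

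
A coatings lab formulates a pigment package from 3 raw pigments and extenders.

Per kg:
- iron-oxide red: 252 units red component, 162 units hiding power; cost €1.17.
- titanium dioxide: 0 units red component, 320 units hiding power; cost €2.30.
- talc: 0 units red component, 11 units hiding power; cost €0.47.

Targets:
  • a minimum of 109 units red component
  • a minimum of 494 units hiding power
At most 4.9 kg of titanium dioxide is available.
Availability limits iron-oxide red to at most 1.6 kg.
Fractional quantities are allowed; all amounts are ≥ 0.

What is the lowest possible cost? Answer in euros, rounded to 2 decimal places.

This is a linear program. Let x1 = kg of iron-oxide red, x2 = kg of titanium dioxide, x3 = kg of talc.
Minimise 1.17x1 + 2.3x2 + 0.47x3 subject to:
  252x1 ≥ 109   (red component)
  162x1 + 320x2 + 11x3 ≥ 494   (hiding power)
  x2 ≤ 4.9
  x1 ≤ 1.6
  x1, x2, x3 ≥ 0.
At the optimum only iron-oxide red, titanium dioxide are positive (talc = 0). There the red component and hiding power constraints are tight.
So iron-oxide red = 0.4325 kg, titanium dioxide = 1.325 kg.
Objective = 1.17·0.4325 + 2.3·1.325 = 3.5535.

€3.55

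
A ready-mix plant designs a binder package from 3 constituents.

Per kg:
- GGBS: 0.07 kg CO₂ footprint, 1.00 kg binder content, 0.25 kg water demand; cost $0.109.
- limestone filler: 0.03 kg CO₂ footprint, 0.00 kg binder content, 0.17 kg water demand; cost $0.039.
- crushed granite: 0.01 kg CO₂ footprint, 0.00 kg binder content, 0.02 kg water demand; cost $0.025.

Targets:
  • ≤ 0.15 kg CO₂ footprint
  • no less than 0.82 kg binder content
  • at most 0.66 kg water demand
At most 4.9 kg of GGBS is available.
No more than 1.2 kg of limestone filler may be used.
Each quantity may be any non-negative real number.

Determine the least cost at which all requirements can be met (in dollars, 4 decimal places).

$0.0894

Let x1 = kg of GGBS, x2 = kg of limestone filler, x3 = kg of crushed granite.
min 0.109x1 + 0.039x2 + 0.025x3 s.t.:
  0.07x1 + 0.03x2 + 0.01x3 ≤ 0.15   (CO₂ footprint)
  1x1 ≥ 0.82   (binder content)
  0.25x1 + 0.17x2 + 0.02x3 ≤ 0.66   (water demand)
  x1 ≤ 4.9
  x2 ≤ 1.2
  x1, x2, x3 ≥ 0.
At the optimum only GGBS is positive (limestone filler, crushed granite = 0). The binder content requirement is met with equality.
That vertex is x1 = 0.82.
Objective = 0.109·0.82 = 0.089380.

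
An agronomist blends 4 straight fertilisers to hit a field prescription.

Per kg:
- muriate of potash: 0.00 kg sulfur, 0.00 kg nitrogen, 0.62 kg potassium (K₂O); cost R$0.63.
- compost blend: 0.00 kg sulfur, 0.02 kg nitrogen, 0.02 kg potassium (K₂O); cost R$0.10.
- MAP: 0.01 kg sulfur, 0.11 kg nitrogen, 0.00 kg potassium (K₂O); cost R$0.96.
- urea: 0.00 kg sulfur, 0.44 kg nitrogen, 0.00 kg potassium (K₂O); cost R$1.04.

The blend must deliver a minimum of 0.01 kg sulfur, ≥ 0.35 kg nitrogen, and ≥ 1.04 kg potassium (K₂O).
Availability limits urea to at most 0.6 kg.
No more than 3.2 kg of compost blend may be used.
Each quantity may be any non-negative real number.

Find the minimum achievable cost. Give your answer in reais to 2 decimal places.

R$2.58

Let x1 = kg of muriate of potash, x2 = kg of compost blend, x3 = kg of MAP, x4 = kg of urea.
Minimise 0.63x1 + 0.1x2 + 0.96x3 + 1.04x4 with:
  0.01x3 ≥ 0.01   (sulfur)
  0.02x2 + 0.11x3 + 0.44x4 ≥ 0.35   (nitrogen)
  0.62x1 + 0.02x2 ≥ 1.04   (potassium (K₂O))
  x4 ≤ 0.6
  x2 ≤ 3.2
  x1, x2, x3, x4 ≥ 0.
The optimal basis is {muriate of potash, MAP, urea}; compost blend drops out. The sulfur, nitrogen, potassium (K₂O) requirements are met with equality.
Solving gives x1 = 1.677, x3 = 1, x4 = 0.5455.
Cost = 0.63·1.677 + 0.96·1 + 1.04·0.5455 = 2.5838.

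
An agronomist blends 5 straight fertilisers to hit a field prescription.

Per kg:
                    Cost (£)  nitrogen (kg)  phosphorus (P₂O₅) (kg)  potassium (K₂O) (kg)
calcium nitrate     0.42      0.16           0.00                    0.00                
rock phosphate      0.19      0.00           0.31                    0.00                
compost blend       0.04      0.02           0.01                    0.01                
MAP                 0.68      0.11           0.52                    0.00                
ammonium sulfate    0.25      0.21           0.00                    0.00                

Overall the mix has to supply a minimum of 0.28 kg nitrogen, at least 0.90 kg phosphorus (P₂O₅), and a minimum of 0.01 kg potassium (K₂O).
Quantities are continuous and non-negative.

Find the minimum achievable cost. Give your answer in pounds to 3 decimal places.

£0.895

Let x1 = kg of calcium nitrate, x2 = kg of rock phosphate, x3 = kg of compost blend, x4 = kg of MAP, x5 = kg of ammonium sulfate.
min 0.42x1 + 0.19x2 + 0.04x3 + 0.68x4 + 0.25x5 s.t.:
  0.16x1 + 0.02x3 + 0.11x4 + 0.21x5 ≥ 0.28   (nitrogen)
  0.31x2 + 0.01x3 + 0.52x4 ≥ 0.9   (phosphorus (P₂O₅))
  0.01x3 ≥ 0.01   (potassium (K₂O))
  x1, x2, x3, x4, x5 ≥ 0.
The minimum-cost mix takes nothing from calcium nitrate, MAP — only rock phosphate, compost blend, ammonium sulfate. Binding constraints: nitrogen, phosphorus (P₂O₅), potassium (K₂O).
Solving gives x2 = 2.871, x3 = 1, x5 = 1.238.
Objective = 0.19·2.871 + 0.04·1 + 0.25·1.238 = 0.89499.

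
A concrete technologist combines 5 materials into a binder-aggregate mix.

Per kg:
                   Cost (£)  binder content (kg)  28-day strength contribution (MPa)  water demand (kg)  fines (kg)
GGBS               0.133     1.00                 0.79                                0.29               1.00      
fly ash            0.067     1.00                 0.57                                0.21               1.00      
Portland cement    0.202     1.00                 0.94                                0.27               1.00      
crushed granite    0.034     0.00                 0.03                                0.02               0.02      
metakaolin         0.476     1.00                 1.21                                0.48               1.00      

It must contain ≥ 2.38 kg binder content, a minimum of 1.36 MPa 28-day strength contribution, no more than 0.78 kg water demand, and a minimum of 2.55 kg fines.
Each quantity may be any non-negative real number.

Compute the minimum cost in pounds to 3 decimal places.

£0.171

Let x1 = kg of GGBS, x2 = kg of fly ash, x3 = kg of Portland cement, x4 = kg of crushed granite, x5 = kg of metakaolin.
Minimise 0.133x1 + 0.067x2 + 0.202x3 + 0.034x4 + 0.476x5 with:
  1x1 + 1x2 + 1x3 + 1x5 ≥ 2.38   (binder content)
  0.79x1 + 0.57x2 + 0.94x3 + 0.03x4 + 1.21x5 ≥ 1.36   (28-day strength contribution)
  0.29x1 + 0.21x2 + 0.27x3 + 0.02x4 + 0.48x5 ≤ 0.78   (water demand)
  1x1 + 1x2 + 1x3 + 0.02x4 + 1x5 ≥ 2.55   (fines)
  x1, x2, x3, x4, x5 ≥ 0.
The minimum-cost mix takes nothing from GGBS, Portland cement, crushed granite, metakaolin — only fly ash. The fines requirement is met with equality.
Solving gives x2 = 2.55.
Hence cost = 0.067·2.55 = £0.17085.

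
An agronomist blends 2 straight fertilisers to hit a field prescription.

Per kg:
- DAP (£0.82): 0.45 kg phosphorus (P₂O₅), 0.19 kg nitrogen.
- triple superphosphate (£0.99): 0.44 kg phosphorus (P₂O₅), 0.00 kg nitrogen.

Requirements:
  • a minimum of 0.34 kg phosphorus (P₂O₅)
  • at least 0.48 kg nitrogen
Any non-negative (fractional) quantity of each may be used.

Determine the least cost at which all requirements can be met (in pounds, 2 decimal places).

£2.07

Let x1 = kg of DAP, x2 = kg of triple superphosphate.
Minimize 0.82x1 + 0.99x2 subject to:
  0.45x1 + 0.44x2 ≥ 0.34   (phosphorus (P₂O₅))
  0.19x1 ≥ 0.48   (nitrogen)
  x1, x2 ≥ 0.
At the optimum only DAP is positive (triple superphosphate = 0). Binding constraint: nitrogen.
Optimal quantities: DAP = 2.526 kg.
Cost = 0.82·2.526 = 2.0713.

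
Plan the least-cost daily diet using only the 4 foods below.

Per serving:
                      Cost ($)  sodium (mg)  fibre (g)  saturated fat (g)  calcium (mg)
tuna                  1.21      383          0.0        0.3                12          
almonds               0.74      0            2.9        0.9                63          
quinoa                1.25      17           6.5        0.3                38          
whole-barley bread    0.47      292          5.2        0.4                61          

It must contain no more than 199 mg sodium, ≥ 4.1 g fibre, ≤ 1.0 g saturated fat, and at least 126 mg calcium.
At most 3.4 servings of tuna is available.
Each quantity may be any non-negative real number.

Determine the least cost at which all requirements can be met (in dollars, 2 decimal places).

Set it up as a linear program. Let x1 = servings of tuna, x2 = servings of almonds, x3 = servings of quinoa, x4 = servings of whole-barley bread.
Minimise 1.21x1 + 0.74x2 + 1.25x3 + 0.47x4 subject to:
  383x1 + 17x3 + 292x4 ≤ 199   (sodium)
  2.9x2 + 6.5x3 + 5.2x4 ≥ 4.1   (fibre)
  0.3x1 + 0.9x2 + 0.3x3 + 0.4x4 ≤ 1   (saturated fat)
  12x1 + 63x2 + 38x3 + 61x4 ≥ 126   (calcium)
  x1 ≤ 3.4
  x1, x2, x3, x4 ≥ 0.
The optimal basis is {almonds, quinoa, whole-barley bread}; tuna drops out. The sodium, saturated fat, calcium requirements are met with equality.
Solving gives x2 = 0.1249, x3 = 2.222, x4 = 0.5521.
Objective = 0.74·0.1249 + 1.25·2.222 + 0.47·0.5521 = 3.1294.

$3.13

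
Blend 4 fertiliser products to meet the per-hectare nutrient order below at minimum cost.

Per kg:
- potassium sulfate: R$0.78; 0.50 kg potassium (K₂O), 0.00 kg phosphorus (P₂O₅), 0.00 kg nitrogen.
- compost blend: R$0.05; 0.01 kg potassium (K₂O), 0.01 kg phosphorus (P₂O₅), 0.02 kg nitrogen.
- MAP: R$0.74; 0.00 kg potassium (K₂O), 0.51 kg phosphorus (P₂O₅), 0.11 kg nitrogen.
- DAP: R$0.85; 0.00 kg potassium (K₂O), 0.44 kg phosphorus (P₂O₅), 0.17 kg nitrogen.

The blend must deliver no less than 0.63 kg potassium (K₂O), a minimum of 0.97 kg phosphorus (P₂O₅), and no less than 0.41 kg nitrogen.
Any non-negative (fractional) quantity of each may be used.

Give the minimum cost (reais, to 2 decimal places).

R$2.61

Treat it as an LP. Let x1 = kg of potassium sulfate, x2 = kg of compost blend, x3 = kg of MAP, x4 = kg of DAP.
min 0.78x1 + 0.05x2 + 0.74x3 + 0.85x4 subject to:
  0.5x1 + 0.01x2 ≥ 0.63   (potassium (K₂O))
  0.01x2 + 0.51x3 + 0.44x4 ≥ 0.97   (phosphorus (P₂O₅))
  0.02x2 + 0.11x3 + 0.17x4 ≥ 0.41   (nitrogen)
  x1, x2, x3, x4 ≥ 0.
The minimum-cost mix takes nothing from DAP — only potassium sulfate, compost blend, MAP. The potassium (K₂O), phosphorus (P₂O₅), nitrogen requirements are met with equality.
So potassium sulfate = 1.035 kg, compost blend = 11.25 kg, MAP = 1.681 kg.
Cost = 0.78·1.035 + 0.05·11.25 + 0.74·1.681 = 2.6137.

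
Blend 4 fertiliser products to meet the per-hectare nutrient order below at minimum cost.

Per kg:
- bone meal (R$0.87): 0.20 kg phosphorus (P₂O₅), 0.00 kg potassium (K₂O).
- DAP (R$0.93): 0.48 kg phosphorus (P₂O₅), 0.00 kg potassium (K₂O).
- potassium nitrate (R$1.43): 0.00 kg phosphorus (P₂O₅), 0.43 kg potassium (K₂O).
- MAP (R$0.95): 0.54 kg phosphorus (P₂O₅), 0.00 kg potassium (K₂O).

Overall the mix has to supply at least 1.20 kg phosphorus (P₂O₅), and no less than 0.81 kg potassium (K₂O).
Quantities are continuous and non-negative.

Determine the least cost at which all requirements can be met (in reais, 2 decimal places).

R$4.80

This is a linear program. Let x1 = kg of bone meal, x2 = kg of DAP, x3 = kg of potassium nitrate, x4 = kg of MAP.
Minimize 0.87x1 + 0.93x2 + 1.43x3 + 0.95x4 s.t.:
  0.2x1 + 0.48x2 + 0.54x4 ≥ 1.2   (phosphorus (P₂O₅))
  0.43x3 ≥ 0.81   (potassium (K₂O))
  x1, x2, x3, x4 ≥ 0.
The minimum-cost mix takes nothing from bone meal, DAP — only potassium nitrate, MAP. The phosphorus (P₂O₅) and potassium (K₂O) requirements are met with equality.
So potassium nitrate = 1.8837 kg, MAP = 2.2222 kg.
Hence cost = 1.43·1.8837 + 0.95·2.2222 = R$4.8048.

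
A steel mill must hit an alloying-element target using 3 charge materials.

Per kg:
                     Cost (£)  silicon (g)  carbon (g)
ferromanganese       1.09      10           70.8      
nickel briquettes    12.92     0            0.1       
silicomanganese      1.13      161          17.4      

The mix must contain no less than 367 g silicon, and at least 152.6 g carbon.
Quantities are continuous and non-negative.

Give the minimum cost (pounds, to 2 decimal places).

£4.23

Treat it as an LP. Let x1 = kg of ferromanganese, x2 = kg of nickel briquettes, x3 = kg of silicomanganese.
min 1.09x1 + 12.92x2 + 1.13x3 subject to:
  10x1 + 161x3 ≥ 367   (silicon)
  70.8x1 + 0.1x2 + 17.4x3 ≥ 152.6   (carbon)
  x1, x2, x3 ≥ 0.
The optimal basis is {ferromanganese, silicomanganese}; nickel briquettes drops out. Binding constraints: silicon and carbon.
Optimal quantities: ferromanganese = 1.62 kg, silicomanganese = 2.179 kg.
Total cost: 1.09·1.62 + 1.13·2.179 = 4.2281.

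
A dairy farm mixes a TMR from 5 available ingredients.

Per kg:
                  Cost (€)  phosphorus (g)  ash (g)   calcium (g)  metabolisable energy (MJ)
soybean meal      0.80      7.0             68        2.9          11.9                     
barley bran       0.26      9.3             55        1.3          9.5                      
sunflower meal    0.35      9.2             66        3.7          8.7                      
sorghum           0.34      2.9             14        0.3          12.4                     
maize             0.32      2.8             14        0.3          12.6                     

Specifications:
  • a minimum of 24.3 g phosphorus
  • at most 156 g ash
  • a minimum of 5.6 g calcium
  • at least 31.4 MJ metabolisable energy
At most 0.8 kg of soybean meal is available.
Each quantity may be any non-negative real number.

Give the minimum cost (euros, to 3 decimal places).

Treat it as an LP. Let x1 = kg of soybean meal, x2 = kg of barley bran, x3 = kg of sunflower meal, x4 = kg of sorghum, x5 = kg of maize.
Minimise 0.8x1 + 0.26x2 + 0.35x3 + 0.34x4 + 0.32x5 subject to:
  7x1 + 9.3x2 + 9.2x3 + 2.9x4 + 2.8x5 ≥ 24.3   (phosphorus)
  68x1 + 55x2 + 66x3 + 14x4 + 14x5 ≤ 156   (ash)
  2.9x1 + 1.3x2 + 3.7x3 + 0.3x4 + 0.3x5 ≥ 5.6   (calcium)
  11.9x1 + 9.5x2 + 8.7x3 + 12.4x4 + 12.6x5 ≥ 31.4   (metabolisable energy)
  x1 ≤ 0.8
  x1, x2, x3, x4, x5 ≥ 0.
The optimal basis is {barley bran, sunflower meal, maize}; soybean meal, sorghum drop out. There the ash, calcium, metabolisable energy constraints are tight.
That vertex is x2 = 1.58, x3 = 0.9036, x5 = 0.6771.
Hence cost = 0.26·1.58 + 0.35·0.9036 + 0.32·0.6771 = €0.94373.

€0.944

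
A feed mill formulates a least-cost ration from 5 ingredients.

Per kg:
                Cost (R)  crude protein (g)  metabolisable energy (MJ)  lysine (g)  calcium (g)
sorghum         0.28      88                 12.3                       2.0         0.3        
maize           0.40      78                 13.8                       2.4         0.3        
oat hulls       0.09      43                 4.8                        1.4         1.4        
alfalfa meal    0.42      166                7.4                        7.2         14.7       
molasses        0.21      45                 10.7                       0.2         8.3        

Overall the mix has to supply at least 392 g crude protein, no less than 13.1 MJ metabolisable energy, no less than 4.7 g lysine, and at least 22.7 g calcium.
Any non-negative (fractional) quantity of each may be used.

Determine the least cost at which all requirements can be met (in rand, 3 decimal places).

R0.898

Let x1 = kg of sorghum, x2 = kg of maize, x3 = kg of oat hulls, x4 = kg of alfalfa meal, x5 = kg of molasses.
Minimise 0.28x1 + 0.4x2 + 0.09x3 + 0.42x4 + 0.21x5 s.t.:
  88x1 + 78x2 + 43x3 + 166x4 + 45x5 ≥ 392   (crude protein)
  12.3x1 + 13.8x2 + 4.8x3 + 7.4x4 + 10.7x5 ≥ 13.1   (metabolisable energy)
  2x1 + 2.4x2 + 1.4x3 + 7.2x4 + 0.2x5 ≥ 4.7   (lysine)
  0.3x1 + 0.3x2 + 1.4x3 + 14.7x4 + 8.3x5 ≥ 22.7   (calcium)
  x1, x2, x3, x4, x5 ≥ 0.
At the optimum only oat hulls, alfalfa meal are positive (sorghum, maize, molasses = 0). Binding constraints: crude protein and calcium.
Optimal quantities: oat hulls = 4.989 kg, alfalfa meal = 1.069 kg.
Hence cost = 0.09·4.989 + 0.42·1.069 = R0.89799.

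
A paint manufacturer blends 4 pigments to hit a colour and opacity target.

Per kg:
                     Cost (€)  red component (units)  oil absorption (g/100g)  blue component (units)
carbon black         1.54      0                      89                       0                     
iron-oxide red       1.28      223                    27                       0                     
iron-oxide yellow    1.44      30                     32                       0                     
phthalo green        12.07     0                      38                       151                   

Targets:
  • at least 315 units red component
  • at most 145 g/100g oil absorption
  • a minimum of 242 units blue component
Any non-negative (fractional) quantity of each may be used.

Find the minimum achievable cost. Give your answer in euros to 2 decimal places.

€21.15

This is a linear program. Let x1 = kg of carbon black, x2 = kg of iron-oxide red, x3 = kg of iron-oxide yellow, x4 = kg of phthalo green.
min 1.54x1 + 1.28x2 + 1.44x3 + 12.07x4 with:
  223x2 + 30x3 ≥ 315   (red component)
  89x1 + 27x2 + 32x3 + 38x4 ≤ 145   (oil absorption)
  151x4 ≥ 242   (blue component)
  x1, x2, x3, x4 ≥ 0.
At the optimum only iron-oxide red, phthalo green are positive (carbon black, iron-oxide yellow = 0). Binding constraints: red component and blue component.
That vertex is x2 = 1.4126, x4 = 1.6026.
Hence cost = 1.28·1.4126 + 12.07·1.6026 = €21.1515.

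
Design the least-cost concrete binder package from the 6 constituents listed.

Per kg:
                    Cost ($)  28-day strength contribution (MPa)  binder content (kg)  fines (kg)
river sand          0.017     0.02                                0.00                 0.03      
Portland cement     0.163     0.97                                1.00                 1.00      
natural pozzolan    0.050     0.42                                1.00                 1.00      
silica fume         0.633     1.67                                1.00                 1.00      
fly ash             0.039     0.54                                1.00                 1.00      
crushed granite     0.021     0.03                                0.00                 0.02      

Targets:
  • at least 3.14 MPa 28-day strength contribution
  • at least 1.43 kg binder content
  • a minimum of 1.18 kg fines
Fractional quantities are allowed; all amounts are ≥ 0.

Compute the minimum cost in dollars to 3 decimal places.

$0.227

Let x1 = kg of river sand, x2 = kg of Portland cement, x3 = kg of natural pozzolan, x4 = kg of silica fume, x5 = kg of fly ash, x6 = kg of crushed granite.
min 0.017x1 + 0.163x2 + 0.05x3 + 0.633x4 + 0.039x5 + 0.021x6 with:
  0.02x1 + 0.97x2 + 0.42x3 + 1.67x4 + 0.54x5 + 0.03x6 ≥ 3.14   (28-day strength contribution)
  1x2 + 1x3 + 1x4 + 1x5 ≥ 1.43   (binder content)
  0.03x1 + 1x2 + 1x3 + 1x4 + 1x5 + 0.02x6 ≥ 1.18   (fines)
  x1, x2, x3, x4, x5, x6 ≥ 0.
At the optimum only fly ash is positive (river sand, Portland cement, natural pozzolan, silica fume, crushed granite = 0). Binding constraint: 28-day strength contribution.
Optimal quantities: fly ash = 5.815 kg.
Total cost: 0.039·5.815 = 0.22679.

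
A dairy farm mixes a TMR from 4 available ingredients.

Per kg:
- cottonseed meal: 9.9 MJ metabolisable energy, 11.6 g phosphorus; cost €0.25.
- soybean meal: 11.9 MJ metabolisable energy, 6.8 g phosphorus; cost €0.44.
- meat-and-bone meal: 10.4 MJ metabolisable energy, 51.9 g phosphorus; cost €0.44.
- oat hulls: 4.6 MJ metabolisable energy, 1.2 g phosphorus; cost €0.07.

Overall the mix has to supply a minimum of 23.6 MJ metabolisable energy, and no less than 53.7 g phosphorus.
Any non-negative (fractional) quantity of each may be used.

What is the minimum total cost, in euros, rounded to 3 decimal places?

This is a linear program. Let x1 = kg of cottonseed meal, x2 = kg of soybean meal, x3 = kg of meat-and-bone meal, x4 = kg of oat hulls.
Minimise 0.25x1 + 0.44x2 + 0.44x3 + 0.07x4 subject to:
  9.9x1 + 11.9x2 + 10.4x3 + 4.6x4 ≥ 23.6   (metabolisable energy)
  11.6x1 + 6.8x2 + 51.9x3 + 1.2x4 ≥ 53.7   (phosphorus)
  x1, x2, x3, x4 ≥ 0.
The optimal basis is {meat-and-bone meal, oat hulls}; cottonseed meal, soybean meal drop out. The metabolisable energy and phosphorus requirements are met with equality.
Optimal quantities: meat-and-bone meal = 0.9666 kg, oat hulls = 2.945 kg.
Hence cost = 0.44·0.9666 + 0.07·2.945 = €0.63145.

€0.631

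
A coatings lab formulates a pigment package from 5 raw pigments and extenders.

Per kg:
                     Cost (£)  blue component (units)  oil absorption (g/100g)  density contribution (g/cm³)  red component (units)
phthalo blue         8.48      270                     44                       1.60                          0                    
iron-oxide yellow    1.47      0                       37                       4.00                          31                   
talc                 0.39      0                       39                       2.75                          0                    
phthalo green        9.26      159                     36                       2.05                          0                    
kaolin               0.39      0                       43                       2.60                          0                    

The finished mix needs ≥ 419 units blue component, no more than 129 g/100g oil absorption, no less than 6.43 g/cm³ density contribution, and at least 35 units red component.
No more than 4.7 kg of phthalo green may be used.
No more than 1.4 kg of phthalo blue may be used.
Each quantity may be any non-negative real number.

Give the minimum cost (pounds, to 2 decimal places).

This is a linear program. Let x1 = kg of phthalo blue, x2 = kg of iron-oxide yellow, x3 = kg of talc, x4 = kg of phthalo green, x5 = kg of kaolin.
Minimize 8.48x1 + 1.47x2 + 0.39x3 + 9.26x4 + 0.39x5 s.t.:
  270x1 + 159x4 ≥ 419   (blue component)
  44x1 + 37x2 + 39x3 + 36x4 + 43x5 ≤ 129   (oil absorption)
  1.6x1 + 4x2 + 2.75x3 + 2.05x4 + 2.6x5 ≥ 6.43   (density contribution)
  31x2 ≥ 35   (red component)
  x4 ≤ 4.7
  x1 ≤ 1.4
  x1, x2, x3, x4, x5 ≥ 0.
The minimum-cost mix takes nothing from talc, kaolin — only phthalo blue, iron-oxide yellow, phthalo green. Binding constraints: blue component, red component, the phthalo blue cap.
Optimal quantities: phthalo blue = 1.4 kg, iron-oxide yellow = 1.129 kg, phthalo green = 0.2579 kg.
Objective = 8.48·1.4 + 1.47·1.129 + 9.26·0.2579 = 15.9198.

£15.92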